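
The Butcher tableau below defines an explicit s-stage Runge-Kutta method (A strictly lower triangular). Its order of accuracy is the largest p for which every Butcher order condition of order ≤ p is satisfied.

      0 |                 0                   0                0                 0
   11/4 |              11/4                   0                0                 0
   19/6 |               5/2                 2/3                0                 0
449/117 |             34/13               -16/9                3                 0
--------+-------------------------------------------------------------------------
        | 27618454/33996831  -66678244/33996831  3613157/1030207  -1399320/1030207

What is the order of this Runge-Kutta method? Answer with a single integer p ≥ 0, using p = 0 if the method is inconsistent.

3

b = (27618454/33996831, -66678244/33996831, 3613157/1030207, -1399320/1030207)
c = (0, 11/4, 19/6, 449/117)
Ac = (0, 0, 11/6, 83/18)
Σ b_i: 27618454/33996831·1 + (-66678244/33996831)·1 + 3613157/1030207·1 + (-1399320/1030207)·1 = 1 ✓
b·c: (-66678244/33996831)·11/4 + 3613157/1030207·19/6 + (-1399320/1030207)·449/117 = 1/2 ✓
b·c²: (-66678244/33996831)·121/16 + 3613157/1030207·361/36 + (-1399320/1030207)·201601/13689 = 1/3 ✓
b·Ac: 3613157/1030207·11/6 + (-1399320/1030207)·83/18 = 1/6 ✓
b·c³: (-66678244/33996831)·1331/64 + 3613157/1030207·6859/216 + (-1399320/1030207)·90518849/1601613 = -107364161197/17356927536 ≠ 1/4 ⇒ order 3.
b·(c∘Ac): 3613157/1030207·209/36 + (-1399320/1030207)·37267/2106 = -45425609/12362484 ≠ 1/8
b·Ac²: 3613157/1030207·121/24 + (-1399320/1030207)·599/36 = -121603123/24724968 ≠ 1/12
b·A²c: (-1399320/1030207)·11/2 = -7696260/1030207 ≠ 1/24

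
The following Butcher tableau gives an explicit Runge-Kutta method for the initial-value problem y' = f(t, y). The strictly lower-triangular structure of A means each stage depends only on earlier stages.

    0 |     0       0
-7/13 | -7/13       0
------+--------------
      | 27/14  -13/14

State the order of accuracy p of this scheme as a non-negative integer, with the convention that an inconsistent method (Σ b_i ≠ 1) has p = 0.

b = (27/14, -13/14)
c = (0, -7/13)
Σ b_i: 27/14·1 + (-13/14)·1 = 1 ✓
b·c: (-13/14)·(-7/13) = 1/2 ✓; 2 stages ⇒ order 2.

2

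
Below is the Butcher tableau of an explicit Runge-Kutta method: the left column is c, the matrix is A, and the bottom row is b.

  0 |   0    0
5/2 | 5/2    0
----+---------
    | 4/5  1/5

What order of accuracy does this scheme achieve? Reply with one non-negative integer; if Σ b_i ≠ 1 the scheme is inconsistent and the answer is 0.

2

b = (4/5, 1/5)
c = (0, 5/2)
Σ b_i: 4/5·1 + 1/5·1 = 1 ✓
b·c: 1/5·5/2 = 1/2 ✓; 2 stages ⇒ order 2.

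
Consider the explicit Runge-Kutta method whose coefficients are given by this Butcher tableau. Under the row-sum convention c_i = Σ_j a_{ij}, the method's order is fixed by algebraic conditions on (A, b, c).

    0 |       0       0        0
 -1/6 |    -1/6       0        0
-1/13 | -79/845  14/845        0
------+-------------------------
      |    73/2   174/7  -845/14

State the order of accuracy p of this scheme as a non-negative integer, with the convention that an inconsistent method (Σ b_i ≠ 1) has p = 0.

b = (73/2, 174/7, -845/14)
c = (0, -1/6, -1/13)
Ac = (0, 0, -7/2535)
Σ b_i: 73/2·1 + 174/7·1 + (-845/14)·1 = 1 ✓
b·c: 174/7·(-1/6) + (-845/14)·(-1/13) = 1/2 ✓
b·c²: 174/7·1/36 + (-845/14)·1/169 = 1/3 ✓
b·Ac: (-845/14)·(-7/2535) = 1/6 ✓; 3 stages ⇒ order 3.

3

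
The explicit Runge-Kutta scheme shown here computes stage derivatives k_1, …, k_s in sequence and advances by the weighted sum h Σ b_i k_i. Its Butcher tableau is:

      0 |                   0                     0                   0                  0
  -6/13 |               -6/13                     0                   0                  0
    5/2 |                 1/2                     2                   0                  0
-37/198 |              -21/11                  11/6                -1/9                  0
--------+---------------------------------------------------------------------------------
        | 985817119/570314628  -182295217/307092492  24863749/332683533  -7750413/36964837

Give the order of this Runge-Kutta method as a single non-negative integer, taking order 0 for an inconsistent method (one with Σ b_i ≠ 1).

3

b = (985817119/570314628, -182295217/307092492, 24863749/332683533, -7750413/36964837)
c = (0, -6/13, 5/2, -37/198)
Ac = (0, 0, -12/13, -263/234)
Σ b_i: 985817119/570314628·1 + (-182295217/307092492)·1 + 24863749/332683533·1 + (-7750413/36964837)·1 = 1 ✓
b·c: (-182295217/307092492)·(-6/13) + 24863749/332683533·5/2 + (-7750413/36964837)·(-37/198) = 1/2 ✓
b·c²: (-182295217/307092492)·36/169 + 24863749/332683533·25/4 + (-7750413/36964837)·1369/39204 = 1/3 ✓
b·Ac: 24863749/332683533·(-12/13) + (-7750413/36964837)·(-263/234) = 1/6 ✓
b·c³: (-182295217/307092492)·(-216/2197) + 24863749/332683533·125/8 + (-7750413/36964837)·(-50653/7762392) = 13651135799/11121135246 ≠ 1/4 ⇒ order 3.
b·(c∘Ac): 24863749/332683533·(-30/13) + (-7750413/36964837)·9731/46332 = -535065811/2471363388 ≠ 1/8
b·Ac²: 24863749/332683533·72/169 + (-7750413/36964837)·(-1849/6084) = 26240871/274595932 ≠ 1/12
b·A²c: (-7750413/36964837)·4/39 = -10333884/480542881 ≠ 1/24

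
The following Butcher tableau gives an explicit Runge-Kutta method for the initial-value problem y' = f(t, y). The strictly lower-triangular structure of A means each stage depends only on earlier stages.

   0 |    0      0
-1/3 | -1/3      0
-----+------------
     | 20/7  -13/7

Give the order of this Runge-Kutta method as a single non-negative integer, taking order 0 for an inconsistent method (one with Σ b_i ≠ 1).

b = (20/7, -13/7)
c = (0, -1/3)
Σ b_i: 20/7·1 + (-13/7)·1 = 1 ✓
b·c: (-13/7)·(-1/3) = 13/21 ≠ 1/2 ⇒ order 1.

1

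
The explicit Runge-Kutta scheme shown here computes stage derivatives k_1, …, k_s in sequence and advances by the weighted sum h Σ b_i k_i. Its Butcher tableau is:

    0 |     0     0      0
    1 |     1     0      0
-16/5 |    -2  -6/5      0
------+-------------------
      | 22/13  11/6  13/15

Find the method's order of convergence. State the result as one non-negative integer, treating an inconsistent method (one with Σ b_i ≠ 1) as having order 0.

b = (22/13, 11/6, 13/15)
c = (0, 1, -16/5)
Ac = (0, 0, -6/5)
Σ b_i: 22/13·1 + 11/6·1 + 13/15·1 = 571/130 ≠ 1 ⇒ order 0.

0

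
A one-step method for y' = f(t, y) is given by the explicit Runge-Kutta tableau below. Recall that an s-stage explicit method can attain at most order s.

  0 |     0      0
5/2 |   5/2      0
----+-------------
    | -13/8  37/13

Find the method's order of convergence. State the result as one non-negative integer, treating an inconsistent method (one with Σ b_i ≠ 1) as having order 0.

0

b = (-13/8, 37/13)
c = (0, 5/2)
Σ b_i: (-13/8)·1 + 37/13·1 = 127/104 ≠ 1 ⇒ order 0.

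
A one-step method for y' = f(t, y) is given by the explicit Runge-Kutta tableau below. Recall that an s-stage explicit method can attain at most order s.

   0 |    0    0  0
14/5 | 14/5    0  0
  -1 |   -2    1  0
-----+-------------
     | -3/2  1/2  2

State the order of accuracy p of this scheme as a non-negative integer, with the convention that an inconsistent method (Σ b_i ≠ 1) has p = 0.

1

b = (-3/2, 1/2, 2)
c = (0, 14/5, -1)
Ac = (0, 0, 14/5)
Σ b_i: (-3/2)·1 + 1/2·1 + 2·1 = 1 ✓
b·c: 1/2·14/5 + 2·(-1) = -3/5 ≠ 1/2 ⇒ order 1.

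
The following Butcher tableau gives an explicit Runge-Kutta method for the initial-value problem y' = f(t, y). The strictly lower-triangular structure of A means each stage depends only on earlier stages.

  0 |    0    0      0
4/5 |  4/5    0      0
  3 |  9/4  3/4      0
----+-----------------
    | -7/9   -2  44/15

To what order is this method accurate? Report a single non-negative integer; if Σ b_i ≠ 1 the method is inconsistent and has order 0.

0

b = (-7/9, -2, 44/15)
c = (0, 4/5, 3)
Ac = (0, 0, 3/5)
Σ b_i: (-7/9)·1 + (-2)·1 + 44/15·1 = 7/45 ≠ 1 ⇒ order 0.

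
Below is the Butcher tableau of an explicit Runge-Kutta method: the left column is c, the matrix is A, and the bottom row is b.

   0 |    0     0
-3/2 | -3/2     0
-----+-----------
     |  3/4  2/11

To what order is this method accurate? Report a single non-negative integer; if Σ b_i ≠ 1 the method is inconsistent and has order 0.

b = (3/4, 2/11)
c = (0, -3/2)
Σ b_i: 3/4·1 + 2/11·1 = 41/44 ≠ 1 ⇒ order 0.

0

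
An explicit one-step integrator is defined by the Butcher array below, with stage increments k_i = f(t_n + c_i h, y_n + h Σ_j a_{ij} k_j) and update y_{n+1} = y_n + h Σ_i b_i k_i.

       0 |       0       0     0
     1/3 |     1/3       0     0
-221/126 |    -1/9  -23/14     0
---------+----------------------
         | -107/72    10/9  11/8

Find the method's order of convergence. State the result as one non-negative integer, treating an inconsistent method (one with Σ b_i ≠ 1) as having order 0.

b = (-107/72, 10/9, 11/8)
c = (0, 1/3, -221/126)
Ac = (0, 0, -23/42)
Σ b_i: (-107/72)·1 + 10/9·1 + 11/8·1 = 1 ✓
b·c: 10/9·1/3 + 11/8·(-221/126) = -6173/3024 ≠ 1/2 ⇒ order 1.

1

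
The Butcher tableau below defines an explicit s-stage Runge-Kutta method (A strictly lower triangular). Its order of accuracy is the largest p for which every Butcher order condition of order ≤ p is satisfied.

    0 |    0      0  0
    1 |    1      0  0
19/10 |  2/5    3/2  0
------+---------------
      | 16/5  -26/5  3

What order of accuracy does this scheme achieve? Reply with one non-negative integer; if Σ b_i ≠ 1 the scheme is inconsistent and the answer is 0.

2

b = (16/5, -26/5, 3)
c = (0, 1, 19/10)
Ac = (0, 0, 3/2)
Σ b_i: 16/5·1 + (-26/5)·1 + 3·1 = 1 ✓
b·c: (-26/5)·1 + 3·19/10 = 1/2 ✓
b·c²: (-26/5)·1 + 3·361/100 = 563/100 ≠ 1/3 ⇒ order 2.
b·Ac: 3·3/2 = 9/2 ≠ 1/6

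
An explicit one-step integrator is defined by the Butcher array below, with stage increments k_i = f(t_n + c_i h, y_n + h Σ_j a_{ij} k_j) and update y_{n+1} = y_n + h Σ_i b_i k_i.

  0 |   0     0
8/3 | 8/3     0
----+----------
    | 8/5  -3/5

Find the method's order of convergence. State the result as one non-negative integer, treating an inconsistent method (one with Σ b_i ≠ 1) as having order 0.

b = (8/5, -3/5)
c = (0, 8/3)
Σ b_i: 8/5·1 + (-3/5)·1 = 1 ✓
b·c: (-3/5)·8/3 = -8/5 ≠ 1/2 ⇒ order 1.

1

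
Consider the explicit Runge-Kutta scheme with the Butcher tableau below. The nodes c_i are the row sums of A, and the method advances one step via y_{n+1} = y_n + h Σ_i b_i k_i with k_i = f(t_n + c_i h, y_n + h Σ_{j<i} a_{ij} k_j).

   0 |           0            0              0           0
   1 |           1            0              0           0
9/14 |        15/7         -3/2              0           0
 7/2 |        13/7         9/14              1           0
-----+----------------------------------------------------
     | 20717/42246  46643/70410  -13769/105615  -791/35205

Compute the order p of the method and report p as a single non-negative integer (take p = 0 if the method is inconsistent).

3

b = (20717/42246, 46643/70410, -13769/105615, -791/35205)
c = (0, 1, 9/14, 7/2)
Ac = (0, 0, -3/2, 9/7)
Σ b_i: 20717/42246·1 + 46643/70410·1 + (-13769/105615)·1 + (-791/35205)·1 = 1 ✓
b·c: 46643/70410·1 + (-13769/105615)·9/14 + (-791/35205)·7/2 = 1/2 ✓
b·c²: 46643/70410·1 + (-13769/105615)·81/196 + (-791/35205)·49/4 = 1/3 ✓
b·Ac: (-13769/105615)·(-3/2) + (-791/35205)·9/7 = 1/6 ✓
b·c³: 46643/70410·1 + (-13769/105615)·729/2744 + (-791/35205)·343/8 = -22049/65716 ≠ 1/4 ⇒ order 3.
b·(c∘Ac): (-13769/105615)·(-27/28) + (-791/35205)·9/2 = 231/9388 ≠ 1/8
b·Ac²: (-13769/105615)·(-3/2) + (-791/35205)·207/196 = 33875/197148 ≠ 1/12
b·A²c: (-791/35205)·(-3/2) = 791/23470 ≠ 1/24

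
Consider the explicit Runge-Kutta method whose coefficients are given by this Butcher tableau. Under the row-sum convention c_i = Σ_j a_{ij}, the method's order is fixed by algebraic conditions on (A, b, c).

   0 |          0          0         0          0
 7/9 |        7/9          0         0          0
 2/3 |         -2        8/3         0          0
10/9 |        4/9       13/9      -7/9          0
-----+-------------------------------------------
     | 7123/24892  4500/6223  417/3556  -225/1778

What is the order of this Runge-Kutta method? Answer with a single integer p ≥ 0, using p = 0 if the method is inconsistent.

b = (7123/24892, 4500/6223, 417/3556, -225/1778)
c = (0, 7/9, 2/3, 10/9)
Ac = (0, 0, 56/27, 49/81)
Σ b_i: 7123/24892·1 + 4500/6223·1 + 417/3556·1 + (-225/1778)·1 = 1 ✓
b·c: 4500/6223·7/9 + 417/3556·2/3 + (-225/1778)·10/9 = 1/2 ✓
b·c²: 4500/6223·49/81 + 417/3556·4/9 + (-225/1778)·100/81 = 1/3 ✓
b·Ac: 417/3556·56/27 + (-225/1778)·49/81 = 1/6 ✓
b·c³: 4500/6223·343/729 + 417/3556·8/27 + (-225/1778)·1000/729 = 4834/24003 ≠ 1/4 ⇒ order 3.
b·(c∘Ac): 417/3556·112/81 + (-225/1778)·490/729 = 793/10287 ≠ 1/8
b·Ac²: 417/3556·392/243 + (-225/1778)·385/729 = 839/6858 ≠ 1/12
b·A²c: (-225/1778)·(-392/243) = 700/3429 ≠ 1/24

3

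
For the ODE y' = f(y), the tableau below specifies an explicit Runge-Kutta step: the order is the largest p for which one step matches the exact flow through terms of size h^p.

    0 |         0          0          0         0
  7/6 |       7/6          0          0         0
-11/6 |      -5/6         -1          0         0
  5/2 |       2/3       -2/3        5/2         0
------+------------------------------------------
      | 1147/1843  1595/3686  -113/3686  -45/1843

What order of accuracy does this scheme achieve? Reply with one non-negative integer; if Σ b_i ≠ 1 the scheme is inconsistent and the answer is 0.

3

b = (1147/1843, 1595/3686, -113/3686, -45/1843)
c = (0, 7/6, -11/6, 5/2)
Ac = (0, 0, -7/6, -193/36)
Σ b_i: 1147/1843·1 + 1595/3686·1 + (-113/3686)·1 + (-45/1843)·1 = 1 ✓
b·c: 1595/3686·7/6 + (-113/3686)·(-11/6) + (-45/1843)·5/2 = 1/2 ✓
b·c²: 1595/3686·49/36 + (-113/3686)·121/36 + (-45/1843)·25/4 = 1/3 ✓
b·Ac: (-113/3686)·(-7/6) + (-45/1843)·(-193/36) = 1/6 ✓
b·c³: 1595/3686·343/216 + (-113/3686)·(-1331/216) + (-45/1843)·125/8 = 65623/132696 ≠ 1/4 ⇒ order 3.
b·(c∘Ac): (-113/3686)·77/36 + (-45/1843)·(-965/72) = 8681/33174 ≠ 1/8
b·Ac²: (-113/3686)·(-49/36) + (-45/1843)·1619/216 = -4687/33174 ≠ 1/12
b·A²c: (-45/1843)·(-35/12) = 525/7372 ≠ 1/24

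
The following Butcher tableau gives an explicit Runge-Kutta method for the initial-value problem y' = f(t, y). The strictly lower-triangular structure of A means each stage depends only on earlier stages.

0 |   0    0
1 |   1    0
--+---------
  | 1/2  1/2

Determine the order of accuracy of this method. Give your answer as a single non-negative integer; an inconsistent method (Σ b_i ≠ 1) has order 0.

b = (1/2, 1/2)
c = (0, 1)
Σ b_i: 1/2·1 + 1/2·1 = 1 ✓
b·c: 1/2·1 = 1/2 ✓; 2 stages ⇒ order 2.

2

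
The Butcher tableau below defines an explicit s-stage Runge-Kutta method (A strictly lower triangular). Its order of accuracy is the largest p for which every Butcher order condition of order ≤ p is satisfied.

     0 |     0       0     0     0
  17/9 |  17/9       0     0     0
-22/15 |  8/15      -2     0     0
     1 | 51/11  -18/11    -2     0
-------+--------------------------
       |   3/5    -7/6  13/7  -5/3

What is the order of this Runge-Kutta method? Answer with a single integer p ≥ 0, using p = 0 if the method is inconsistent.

0

b = (3/5, -7/6, 13/7, -5/3)
c = (0, 17/9, -22/15, 1)
Ac = (0, 0, -34/9, -26/165)
Σ b_i: 3/5·1 + (-7/6)·1 + 13/7·1 + (-5/3)·1 = -79/210 ≠ 1 ⇒ order 0.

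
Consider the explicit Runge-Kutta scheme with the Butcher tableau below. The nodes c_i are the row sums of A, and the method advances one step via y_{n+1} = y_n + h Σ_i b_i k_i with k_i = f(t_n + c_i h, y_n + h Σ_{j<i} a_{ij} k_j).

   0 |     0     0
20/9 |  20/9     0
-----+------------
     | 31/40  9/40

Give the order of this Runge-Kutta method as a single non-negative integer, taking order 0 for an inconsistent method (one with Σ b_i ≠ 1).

b = (31/40, 9/40)
c = (0, 20/9)
Σ b_i: 31/40·1 + 9/40·1 = 1 ✓
b·c: 9/40·20/9 = 1/2 ✓; 2 stages ⇒ order 2.

2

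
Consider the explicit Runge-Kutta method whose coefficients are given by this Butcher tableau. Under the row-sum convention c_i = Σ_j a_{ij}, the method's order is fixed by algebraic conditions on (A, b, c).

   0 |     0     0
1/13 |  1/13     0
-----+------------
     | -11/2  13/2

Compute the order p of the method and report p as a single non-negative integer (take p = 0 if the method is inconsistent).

b = (-11/2, 13/2)
c = (0, 1/13)
Σ b_i: (-11/2)·1 + 13/2·1 = 1 ✓
b·c: 13/2·1/13 = 1/2 ✓; 2 stages ⇒ order 2.

2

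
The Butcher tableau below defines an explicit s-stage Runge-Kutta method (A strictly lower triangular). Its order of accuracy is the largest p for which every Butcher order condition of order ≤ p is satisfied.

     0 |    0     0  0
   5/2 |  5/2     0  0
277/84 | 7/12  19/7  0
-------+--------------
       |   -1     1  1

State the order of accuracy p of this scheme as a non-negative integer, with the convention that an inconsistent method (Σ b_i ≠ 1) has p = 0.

b = (-1, 1, 1)
c = (0, 5/2, 277/84)
Ac = (0, 0, 95/14)
Σ b_i: (-1)·1 + 1·1 + 1·1 = 1 ✓
b·c: 1·5/2 + 1·277/84 = 487/84 ≠ 1/2 ⇒ order 1.

1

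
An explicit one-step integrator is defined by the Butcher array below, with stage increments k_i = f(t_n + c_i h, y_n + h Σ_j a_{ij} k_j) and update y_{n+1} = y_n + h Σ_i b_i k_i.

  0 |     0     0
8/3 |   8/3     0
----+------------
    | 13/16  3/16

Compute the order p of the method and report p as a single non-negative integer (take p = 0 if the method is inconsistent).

2

b = (13/16, 3/16)
c = (0, 8/3)
Σ b_i: 13/16·1 + 3/16·1 = 1 ✓
b·c: 3/16·8/3 = 1/2 ✓; 2 stages ⇒ order 2.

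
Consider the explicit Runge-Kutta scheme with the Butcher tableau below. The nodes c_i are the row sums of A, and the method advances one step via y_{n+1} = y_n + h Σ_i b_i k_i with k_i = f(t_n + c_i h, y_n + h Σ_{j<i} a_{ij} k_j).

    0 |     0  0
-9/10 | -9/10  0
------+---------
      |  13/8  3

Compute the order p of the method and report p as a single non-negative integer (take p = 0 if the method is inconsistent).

0

b = (13/8, 3)
c = (0, -9/10)
Σ b_i: 13/8·1 + 3·1 = 37/8 ≠ 1 ⇒ order 0.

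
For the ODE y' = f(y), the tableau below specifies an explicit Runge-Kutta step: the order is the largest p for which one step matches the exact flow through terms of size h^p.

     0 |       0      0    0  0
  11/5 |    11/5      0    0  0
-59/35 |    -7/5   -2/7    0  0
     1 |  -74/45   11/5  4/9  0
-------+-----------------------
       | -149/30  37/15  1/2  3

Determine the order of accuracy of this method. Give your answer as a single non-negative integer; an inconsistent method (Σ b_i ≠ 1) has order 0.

b = (-149/30, 37/15, 1/2, 3)
c = (0, 11/5, -59/35, 1)
Ac = (0, 0, -22/35, 6443/1575)
Σ b_i: (-149/30)·1 + 37/15·1 + 1/2·1 + 3·1 = 1 ✓
b·c: 37/15·11/5 + 1/2·(-59/35) + 3·1 = 7963/1050 ≠ 1/2 ⇒ order 1.

1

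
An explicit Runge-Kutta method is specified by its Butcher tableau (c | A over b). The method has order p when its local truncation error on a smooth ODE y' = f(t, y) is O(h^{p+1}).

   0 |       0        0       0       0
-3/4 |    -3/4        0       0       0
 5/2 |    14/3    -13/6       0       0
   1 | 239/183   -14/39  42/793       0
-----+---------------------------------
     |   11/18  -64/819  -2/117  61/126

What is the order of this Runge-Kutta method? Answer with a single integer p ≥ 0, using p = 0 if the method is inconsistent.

b = (11/18, -64/819, -2/117, 61/126)
c = (0, -3/4, 5/2, 1)
Ac = (0, 0, 13/8, 49/122)
Σ b_i: 11/18·1 + (-64/819)·1 + (-2/117)·1 + 61/126·1 = 1 ✓
b·c: (-64/819)·(-3/4) + (-2/117)·5/2 + 61/126·1 = 1/2 ✓
b·c²: (-64/819)·9/16 + (-2/117)·25/4 + 61/126·1 = 1/3 ✓
b·Ac: (-2/117)·13/8 + 61/126·49/122 = 1/6 ✓
b·c³: (-64/819)·(-27/64) + (-2/117)·125/8 + 61/126·1 = 1/4 ✓
b·(c∘Ac): (-2/117)·65/16 + 61/126·49/122 = 1/8 ✓
b·Ac²: (-2/117)·(-39/32) + 61/126·63/488 = 1/12 ✓
b·A²c: 61/126·21/244 = 1/24 ✓; 4 stages ⇒ order 4.

4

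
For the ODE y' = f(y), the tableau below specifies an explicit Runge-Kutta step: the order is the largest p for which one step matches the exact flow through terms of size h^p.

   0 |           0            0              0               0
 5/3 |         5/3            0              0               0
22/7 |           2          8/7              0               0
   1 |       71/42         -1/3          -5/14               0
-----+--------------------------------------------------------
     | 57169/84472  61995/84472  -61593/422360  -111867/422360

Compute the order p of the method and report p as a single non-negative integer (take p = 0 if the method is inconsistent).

b = (57169/84472, 61995/84472, -61593/422360, -111867/422360)
c = (0, 5/3, 22/7, 1)
Ac = (0, 0, 40/21, -740/441)
Σ b_i: 57169/84472·1 + 61995/84472·1 + (-61593/422360)·1 + (-111867/422360)·1 = 1 ✓
b·c: 61995/84472·5/3 + (-61593/422360)·22/7 + (-111867/422360)·1 = 1/2 ✓
b·c²: 61995/84472·25/9 + (-61593/422360)·484/49 + (-111867/422360)·1 = 1/3 ✓
b·Ac: (-61593/422360)·40/21 + (-111867/422360)·(-740/441) = 1/6 ✓
b·c³: 61995/84472·125/27 + (-61593/422360)·10648/343 + (-111867/422360)·1 = -3709907/2660868 ≠ 1/4 ⇒ order 3.
b·(c∘Ac): (-61593/422360)·880/147 + (-111867/422360)·(-740/441) = -27151/63354 ≠ 1/8
b·Ac²: (-61593/422360)·200/63 + (-111867/422360)·(-41245/9261) = 3813769/5321736 ≠ 1/12
b·A²c: (-111867/422360)·(-100/147) = 3805/21118 ≠ 1/24

3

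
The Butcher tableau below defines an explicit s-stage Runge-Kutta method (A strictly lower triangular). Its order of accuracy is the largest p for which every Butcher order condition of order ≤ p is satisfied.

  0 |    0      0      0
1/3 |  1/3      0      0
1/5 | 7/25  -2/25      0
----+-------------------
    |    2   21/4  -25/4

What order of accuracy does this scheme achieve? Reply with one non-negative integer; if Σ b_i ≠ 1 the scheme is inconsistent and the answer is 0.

3

b = (2, 21/4, -25/4)
c = (0, 1/3, 1/5)
Ac = (0, 0, -2/75)
Σ b_i: 2·1 + 21/4·1 + (-25/4)·1 = 1 ✓
b·c: 21/4·1/3 + (-25/4)·1/5 = 1/2 ✓
b·c²: 21/4·1/9 + (-25/4)·1/25 = 1/3 ✓
b·Ac: (-25/4)·(-2/75) = 1/6 ✓; 3 stages ⇒ order 3.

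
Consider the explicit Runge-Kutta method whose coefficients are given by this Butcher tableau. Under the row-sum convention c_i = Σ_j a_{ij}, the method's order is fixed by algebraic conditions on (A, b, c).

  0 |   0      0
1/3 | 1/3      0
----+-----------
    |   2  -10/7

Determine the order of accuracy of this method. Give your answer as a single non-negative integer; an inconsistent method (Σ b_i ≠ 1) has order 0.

b = (2, -10/7)
c = (0, 1/3)
Σ b_i: 2·1 + (-10/7)·1 = 4/7 ≠ 1 ⇒ order 0.

0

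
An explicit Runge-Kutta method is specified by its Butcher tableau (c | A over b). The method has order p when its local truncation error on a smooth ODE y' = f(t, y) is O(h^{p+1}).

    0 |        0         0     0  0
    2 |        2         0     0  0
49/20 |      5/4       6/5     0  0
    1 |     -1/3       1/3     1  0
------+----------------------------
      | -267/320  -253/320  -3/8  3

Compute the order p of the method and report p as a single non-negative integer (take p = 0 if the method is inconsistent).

2

b = (-267/320, -253/320, -3/8, 3)
c = (0, 2, 49/20, 1)
Ac = (0, 0, 12/5, 187/60)
Σ b_i: (-267/320)·1 + (-253/320)·1 + (-3/8)·1 + 3·1 = 1 ✓
b·c: (-253/320)·2 + (-3/8)·49/20 + 3·1 = 1/2 ✓
b·c²: (-253/320)·4 + (-3/8)·2401/400 + 3·1 = -7723/3200 ≠ 1/3 ⇒ order 2.
b·Ac: (-3/8)·12/5 + 3·187/60 = 169/20 ≠ 1/6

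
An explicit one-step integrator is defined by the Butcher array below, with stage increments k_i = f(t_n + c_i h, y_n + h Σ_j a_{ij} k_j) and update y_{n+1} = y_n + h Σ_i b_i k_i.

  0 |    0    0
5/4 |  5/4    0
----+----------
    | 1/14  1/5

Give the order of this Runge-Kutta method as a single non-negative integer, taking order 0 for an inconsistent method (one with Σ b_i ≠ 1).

0

b = (1/14, 1/5)
c = (0, 5/4)
Σ b_i: 1/14·1 + 1/5·1 = 19/70 ≠ 1 ⇒ order 0.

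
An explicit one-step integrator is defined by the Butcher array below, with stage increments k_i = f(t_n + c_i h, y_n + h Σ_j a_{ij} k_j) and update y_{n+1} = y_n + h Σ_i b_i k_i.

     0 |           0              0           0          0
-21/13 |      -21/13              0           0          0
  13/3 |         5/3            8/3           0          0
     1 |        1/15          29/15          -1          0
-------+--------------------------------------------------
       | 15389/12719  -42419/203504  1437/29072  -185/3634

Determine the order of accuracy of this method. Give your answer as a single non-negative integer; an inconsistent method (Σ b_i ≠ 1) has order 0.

b = (15389/12719, -42419/203504, 1437/29072, -185/3634)
c = (0, -21/13, 13/3, 1)
Ac = (0, 0, -56/13, -1454/195)
Σ b_i: 15389/12719·1 + (-42419/203504)·1 + 1437/29072·1 + (-185/3634)·1 = 1 ✓
b·c: (-42419/203504)·(-21/13) + 1437/29072·13/3 + (-185/3634)·1 = 1/2 ✓
b·c²: (-42419/203504)·441/169 + 1437/29072·169/9 + (-185/3634)·1 = 1/3 ✓
b·Ac: 1437/29072·(-56/13) + (-185/3634)·(-1454/195) = 1/6 ✓
b·c³: (-42419/203504)·(-9261/2197) + 1437/29072·2197/27 + (-185/3634)·1 = 2062027/425178 ≠ 1/4 ⇒ order 3.
b·(c∘Ac): 1437/29072·(-56/3) + (-185/3634)·(-1454/195) = -76969/141726 ≠ 1/8
b·Ac²: 1437/29072·1176/169 + (-185/3634)·(-104438/7605) = 443489/425178 ≠ 1/12
b·A²c: (-185/3634)·56/13 = -5180/23621 ≠ 1/24

3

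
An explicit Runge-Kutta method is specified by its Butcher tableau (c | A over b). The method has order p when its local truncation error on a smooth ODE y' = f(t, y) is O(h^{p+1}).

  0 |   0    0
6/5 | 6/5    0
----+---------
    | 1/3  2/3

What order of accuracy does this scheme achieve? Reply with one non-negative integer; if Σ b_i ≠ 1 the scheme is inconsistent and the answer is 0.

1

b = (1/3, 2/3)
c = (0, 6/5)
Σ b_i: 1/3·1 + 2/3·1 = 1 ✓
b·c: 2/3·6/5 = 4/5 ≠ 1/2 ⇒ order 1.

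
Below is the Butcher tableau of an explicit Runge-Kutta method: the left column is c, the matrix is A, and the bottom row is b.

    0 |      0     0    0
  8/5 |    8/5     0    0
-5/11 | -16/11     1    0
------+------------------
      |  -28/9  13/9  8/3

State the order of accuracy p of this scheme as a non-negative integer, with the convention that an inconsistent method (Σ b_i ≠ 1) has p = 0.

b = (-28/9, 13/9, 8/3)
c = (0, 8/5, -5/11)
Ac = (0, 0, 8/5)
Σ b_i: (-28/9)·1 + 13/9·1 + 8/3·1 = 1 ✓
b·c: 13/9·8/5 + 8/3·(-5/11) = 544/495 ≠ 1/2 ⇒ order 1.

1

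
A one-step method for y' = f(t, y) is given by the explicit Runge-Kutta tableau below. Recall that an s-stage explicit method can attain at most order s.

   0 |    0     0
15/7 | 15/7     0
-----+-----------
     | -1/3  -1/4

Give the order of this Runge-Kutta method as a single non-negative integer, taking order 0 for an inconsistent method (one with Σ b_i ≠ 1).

b = (-1/3, -1/4)
c = (0, 15/7)
Σ b_i: (-1/3)·1 + (-1/4)·1 = -7/12 ≠ 1 ⇒ order 0.

0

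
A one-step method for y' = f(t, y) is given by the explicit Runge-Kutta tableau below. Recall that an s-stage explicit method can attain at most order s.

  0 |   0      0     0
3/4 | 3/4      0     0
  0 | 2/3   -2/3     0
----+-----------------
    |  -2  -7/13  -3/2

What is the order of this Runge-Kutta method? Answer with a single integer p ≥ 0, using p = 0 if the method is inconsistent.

0

b = (-2, -7/13, -3/2)
c = (0, 3/4, 0)
Ac = (0, 0, -1/2)
Σ b_i: (-2)·1 + (-7/13)·1 + (-3/2)·1 = -105/26 ≠ 1 ⇒ order 0.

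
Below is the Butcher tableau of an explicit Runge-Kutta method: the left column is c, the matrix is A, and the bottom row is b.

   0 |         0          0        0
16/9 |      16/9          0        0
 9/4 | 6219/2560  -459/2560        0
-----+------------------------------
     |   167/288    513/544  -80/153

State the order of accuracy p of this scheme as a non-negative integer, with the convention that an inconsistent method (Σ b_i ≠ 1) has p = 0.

b = (167/288, 513/544, -80/153)
c = (0, 16/9, 9/4)
Ac = (0, 0, -51/160)
Σ b_i: 167/288·1 + 513/544·1 + (-80/153)·1 = 1 ✓
b·c: 513/544·16/9 + (-80/153)·9/4 = 1/2 ✓
b·c²: 513/544·256/81 + (-80/153)·81/16 = 1/3 ✓
b·Ac: (-80/153)·(-51/160) = 1/6 ✓; 3 stages ⇒ order 3.

3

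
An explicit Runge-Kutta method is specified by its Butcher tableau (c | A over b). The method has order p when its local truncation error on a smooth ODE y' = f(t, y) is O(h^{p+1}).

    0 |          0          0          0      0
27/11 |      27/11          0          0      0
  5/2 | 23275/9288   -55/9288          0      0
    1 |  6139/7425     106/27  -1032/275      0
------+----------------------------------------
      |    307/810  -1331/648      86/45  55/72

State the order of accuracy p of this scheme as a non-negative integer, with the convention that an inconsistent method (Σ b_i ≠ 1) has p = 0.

4

b = (307/810, -1331/648, 86/45, 55/72)
c = (0, 27/11, 5/2, 1)
Ac = (0, 0, -5/344, 14/55)
Σ b_i: 307/810·1 + (-1331/648)·1 + 86/45·1 + 55/72·1 = 1 ✓
b·c: (-1331/648)·27/11 + 86/45·5/2 + 55/72·1 = 1/2 ✓
b·c²: (-1331/648)·729/121 + 86/45·25/4 + 55/72·1 = 1/3 ✓
b·Ac: 86/45·(-5/344) + 55/72·14/55 = 1/6 ✓
b·c³: (-1331/648)·19683/1331 + 86/45·125/8 + 55/72·1 = 1/4 ✓
b·(c∘Ac): 86/45·(-25/688) + 55/72·14/55 = 1/8 ✓
b·Ac²: 86/45·(-135/3784) + 55/72·24/121 = 1/12 ✓
b·A²c: 55/72·3/55 = 1/24 ✓; 4 stages ⇒ order 4.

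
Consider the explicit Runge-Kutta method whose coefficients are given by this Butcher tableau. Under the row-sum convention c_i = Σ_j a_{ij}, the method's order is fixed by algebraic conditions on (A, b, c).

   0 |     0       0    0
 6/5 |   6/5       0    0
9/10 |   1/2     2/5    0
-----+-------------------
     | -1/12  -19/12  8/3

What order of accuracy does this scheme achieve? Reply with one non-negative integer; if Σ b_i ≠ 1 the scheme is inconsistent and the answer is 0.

b = (-1/12, -19/12, 8/3)
c = (0, 6/5, 9/10)
Ac = (0, 0, 12/25)
Σ b_i: (-1/12)·1 + (-19/12)·1 + 8/3·1 = 1 ✓
b·c: (-19/12)·6/5 + 8/3·9/10 = 1/2 ✓
b·c²: (-19/12)·36/25 + 8/3·81/100 = -3/25 ≠ 1/3 ⇒ order 2.
b·Ac: 8/3·12/25 = 32/25 ≠ 1/6

2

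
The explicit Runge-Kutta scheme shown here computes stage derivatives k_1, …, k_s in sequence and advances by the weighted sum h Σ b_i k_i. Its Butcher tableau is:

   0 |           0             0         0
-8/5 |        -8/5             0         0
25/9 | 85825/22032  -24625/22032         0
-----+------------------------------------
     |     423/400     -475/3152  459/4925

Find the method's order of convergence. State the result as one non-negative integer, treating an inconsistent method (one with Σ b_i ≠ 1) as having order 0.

3

b = (423/400, -475/3152, 459/4925)
c = (0, -8/5, 25/9)
Ac = (0, 0, 4925/2754)
Σ b_i: 423/400·1 + (-475/3152)·1 + 459/4925·1 = 1 ✓
b·c: (-475/3152)·(-8/5) + 459/4925·25/9 = 1/2 ✓
b·c²: (-475/3152)·64/25 + 459/4925·625/81 = 1/3 ✓
b·Ac: 459/4925·4925/2754 = 1/6 ✓; 3 stages ⇒ order 3.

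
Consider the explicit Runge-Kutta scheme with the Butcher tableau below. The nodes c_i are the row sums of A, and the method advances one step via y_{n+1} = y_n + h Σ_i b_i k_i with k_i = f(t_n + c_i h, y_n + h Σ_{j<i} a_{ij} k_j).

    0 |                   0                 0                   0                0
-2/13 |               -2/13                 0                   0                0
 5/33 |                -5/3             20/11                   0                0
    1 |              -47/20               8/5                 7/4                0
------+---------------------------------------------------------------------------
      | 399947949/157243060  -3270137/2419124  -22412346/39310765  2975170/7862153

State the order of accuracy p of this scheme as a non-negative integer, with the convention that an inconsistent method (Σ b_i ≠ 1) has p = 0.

3

b = (399947949/157243060, -3270137/2419124, -22412346/39310765, 2975170/7862153)
c = (0, -2/13, 5/33, 1)
Ac = (0, 0, -40/143, 163/8580)
Σ b_i: 399947949/157243060·1 + (-3270137/2419124)·1 + (-22412346/39310765)·1 + 2975170/7862153·1 = 1 ✓
b·c: (-3270137/2419124)·(-2/13) + (-22412346/39310765)·5/33 + 2975170/7862153·1 = 1/2 ✓
b·c²: (-3270137/2419124)·4/169 + (-22412346/39310765)·25/1089 + 2975170/7862153·1 = 1/3 ✓
b·Ac: (-22412346/39310765)·(-40/143) + 2975170/7862153·163/8580 = 1/6 ✓
b·c³: (-3270137/2419124)·(-8/2197) + (-22412346/39310765)·125/35937 + 2975170/7862153·1 = 3858784342/10118590911 ≠ 1/4 ⇒ order 3.
b·(c∘Ac): (-22412346/39310765)·(-200/4719) + 2975170/7862153·163/8580 = 19226741/613247934 ≠ 1/8
b·Ac²: (-22412346/39310765)·80/1859 + 2975170/7862153·287267/3680820 = 101150377/20237181822 ≠ 1/12
b·A²c: 2975170/7862153·(-70/143) = -18932900/102207989 ≠ 1/24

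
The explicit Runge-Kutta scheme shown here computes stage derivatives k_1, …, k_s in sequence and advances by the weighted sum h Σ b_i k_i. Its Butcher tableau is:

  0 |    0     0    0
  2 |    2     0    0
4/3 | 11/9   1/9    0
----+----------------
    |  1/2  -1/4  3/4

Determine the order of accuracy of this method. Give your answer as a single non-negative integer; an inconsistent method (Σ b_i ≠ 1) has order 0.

b = (1/2, -1/4, 3/4)
c = (0, 2, 4/3)
Ac = (0, 0, 2/9)
Σ b_i: 1/2·1 + (-1/4)·1 + 3/4·1 = 1 ✓
b·c: (-1/4)·2 + 3/4·4/3 = 1/2 ✓
b·c²: (-1/4)·4 + 3/4·16/9 = 1/3 ✓
b·Ac: 3/4·2/9 = 1/6 ✓; 3 stages ⇒ order 3.

3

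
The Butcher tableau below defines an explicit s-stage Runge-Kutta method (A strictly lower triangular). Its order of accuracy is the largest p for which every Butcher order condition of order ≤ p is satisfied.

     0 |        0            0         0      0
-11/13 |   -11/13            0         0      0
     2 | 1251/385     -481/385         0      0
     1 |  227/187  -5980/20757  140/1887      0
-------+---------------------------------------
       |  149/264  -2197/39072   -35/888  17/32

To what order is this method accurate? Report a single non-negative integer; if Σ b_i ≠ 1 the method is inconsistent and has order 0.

4

b = (149/264, -2197/39072, -35/888, 17/32)
c = (0, -11/13, 2, 1)
Ac = (0, 0, 37/35, 20/51)
Σ b_i: 149/264·1 + (-2197/39072)·1 + (-35/888)·1 + 17/32·1 = 1 ✓
b·c: (-2197/39072)·(-11/13) + (-35/888)·2 + 17/32·1 = 1/2 ✓
b·c²: (-2197/39072)·121/169 + (-35/888)·4 + 17/32·1 = 1/3 ✓
b·Ac: (-35/888)·37/35 + 17/32·20/51 = 1/6 ✓
b·c³: (-2197/39072)·(-1331/2197) + (-35/888)·8 + 17/32·1 = 1/4 ✓
b·(c∘Ac): (-35/888)·74/35 + 17/32·20/51 = 1/8 ✓
b·Ac²: (-35/888)·(-407/455) + 17/32·20/221 = 1/12 ✓
b·A²c: 17/32·4/51 = 1/24 ✓; 4 stages ⇒ order 4.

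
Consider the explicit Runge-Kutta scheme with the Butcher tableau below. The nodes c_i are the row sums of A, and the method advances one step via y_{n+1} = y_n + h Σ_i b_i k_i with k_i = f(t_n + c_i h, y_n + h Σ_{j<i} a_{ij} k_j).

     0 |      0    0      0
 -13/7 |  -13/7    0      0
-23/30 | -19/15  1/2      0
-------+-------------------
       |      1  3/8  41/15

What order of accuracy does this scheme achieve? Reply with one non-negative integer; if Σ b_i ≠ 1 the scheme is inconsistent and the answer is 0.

b = (1, 3/8, 41/15)
c = (0, -13/7, -23/30)
Ac = (0, 0, -13/14)
Σ b_i: 1·1 + 3/8·1 + 41/15·1 = 493/120 ≠ 1 ⇒ order 0.

0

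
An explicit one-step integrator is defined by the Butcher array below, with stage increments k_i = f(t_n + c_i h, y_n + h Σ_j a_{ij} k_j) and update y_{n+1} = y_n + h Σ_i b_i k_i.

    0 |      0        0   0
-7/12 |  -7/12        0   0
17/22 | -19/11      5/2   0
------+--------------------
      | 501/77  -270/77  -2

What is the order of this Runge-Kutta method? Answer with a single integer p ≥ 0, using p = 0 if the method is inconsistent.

b = (501/77, -270/77, -2)
c = (0, -7/12, 17/22)
Ac = (0, 0, -35/24)
Σ b_i: 501/77·1 + (-270/77)·1 + (-2)·1 = 1 ✓
b·c: (-270/77)·(-7/12) + (-2)·17/22 = 1/2 ✓
b·c²: (-270/77)·49/144 + (-2)·289/484 = -2311/968 ≠ 1/3 ⇒ order 2.
b·Ac: (-2)·(-35/24) = 35/12 ≠ 1/6

2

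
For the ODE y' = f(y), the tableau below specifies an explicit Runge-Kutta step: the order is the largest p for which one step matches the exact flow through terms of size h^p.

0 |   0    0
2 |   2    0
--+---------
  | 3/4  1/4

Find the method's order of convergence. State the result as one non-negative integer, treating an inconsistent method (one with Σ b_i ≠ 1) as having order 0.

b = (3/4, 1/4)
c = (0, 2)
Σ b_i: 3/4·1 + 1/4·1 = 1 ✓
b·c: 1/4·2 = 1/2 ✓; 2 stages ⇒ order 2.

2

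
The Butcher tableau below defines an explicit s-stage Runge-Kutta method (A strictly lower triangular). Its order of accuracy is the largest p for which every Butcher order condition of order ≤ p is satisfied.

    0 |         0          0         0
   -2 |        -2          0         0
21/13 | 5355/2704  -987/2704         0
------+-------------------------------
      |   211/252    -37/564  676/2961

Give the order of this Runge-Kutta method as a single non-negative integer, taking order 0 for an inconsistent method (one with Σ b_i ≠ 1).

b = (211/252, -37/564, 676/2961)
c = (0, -2, 21/13)
Ac = (0, 0, 987/1352)
Σ b_i: 211/252·1 + (-37/564)·1 + 676/2961·1 = 1 ✓
b·c: (-37/564)·(-2) + 676/2961·21/13 = 1/2 ✓
b·c²: (-37/564)·4 + 676/2961·441/169 = 1/3 ✓
b·Ac: 676/2961·987/1352 = 1/6 ✓; 3 stages ⇒ order 3.

3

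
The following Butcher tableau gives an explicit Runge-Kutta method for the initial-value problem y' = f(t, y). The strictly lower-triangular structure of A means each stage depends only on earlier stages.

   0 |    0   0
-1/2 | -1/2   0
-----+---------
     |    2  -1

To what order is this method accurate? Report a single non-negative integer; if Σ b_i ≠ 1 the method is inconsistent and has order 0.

2

b = (2, -1)
c = (0, -1/2)
Σ b_i: 2·1 + (-1)·1 = 1 ✓
b·c: (-1)·(-1/2) = 1/2 ✓; 2 stages ⇒ order 2.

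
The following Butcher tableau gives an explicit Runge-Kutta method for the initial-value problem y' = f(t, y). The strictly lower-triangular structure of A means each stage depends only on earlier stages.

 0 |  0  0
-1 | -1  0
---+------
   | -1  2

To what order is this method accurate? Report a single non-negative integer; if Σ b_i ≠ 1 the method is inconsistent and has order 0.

1

b = (-1, 2)
c = (0, -1)
Σ b_i: (-1)·1 + 2·1 = 1 ✓
b·c: 2·(-1) = -2 ≠ 1/2 ⇒ order 1.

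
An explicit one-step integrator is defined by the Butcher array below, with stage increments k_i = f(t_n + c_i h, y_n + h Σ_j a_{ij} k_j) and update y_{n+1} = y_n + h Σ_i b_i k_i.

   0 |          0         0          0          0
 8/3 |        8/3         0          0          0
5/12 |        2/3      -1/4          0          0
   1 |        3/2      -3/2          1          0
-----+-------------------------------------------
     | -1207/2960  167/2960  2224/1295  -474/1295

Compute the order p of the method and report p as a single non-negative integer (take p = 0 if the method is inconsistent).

b = (-1207/2960, 167/2960, 2224/1295, -474/1295)
c = (0, 8/3, 5/12, 1)
Ac = (0, 0, -2/3, -43/12)
Σ b_i: (-1207/2960)·1 + 167/2960·1 + 2224/1295·1 + (-474/1295)·1 = 1 ✓
b·c: 167/2960·8/3 + 2224/1295·5/12 + (-474/1295)·1 = 1/2 ✓
b·c²: 167/2960·64/9 + 2224/1295·25/144 + (-474/1295)·1 = 1/3 ✓
b·Ac: 2224/1295·(-2/3) + (-474/1295)·(-43/12) = 1/6 ✓
b·c³: 167/2960·512/27 + 2224/1295·125/1728 + (-474/1295)·1 = 1103/1332 ≠ 1/4 ⇒ order 3.
b·(c∘Ac): 2224/1295·(-5/18) + (-474/1295)·(-43/12) = 2779/3330 ≠ 1/8
b·Ac²: 2224/1295·(-16/9) + (-474/1295)·(-1511/144) = 14687/18648 ≠ 1/12
b·A²c: (-474/1295)·(-2/3) = 316/1295 ≠ 1/24

3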